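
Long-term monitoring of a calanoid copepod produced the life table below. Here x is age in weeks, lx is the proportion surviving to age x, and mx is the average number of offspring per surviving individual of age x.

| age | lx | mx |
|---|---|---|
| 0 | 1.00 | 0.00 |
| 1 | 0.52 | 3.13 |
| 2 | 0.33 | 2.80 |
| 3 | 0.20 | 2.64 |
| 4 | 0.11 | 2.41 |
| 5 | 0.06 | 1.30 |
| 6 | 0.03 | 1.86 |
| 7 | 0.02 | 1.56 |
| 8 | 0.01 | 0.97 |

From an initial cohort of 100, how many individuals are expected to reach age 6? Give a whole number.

3

Expected survivors = N0 · l_6 = 100 × 0.03 = 3 → 3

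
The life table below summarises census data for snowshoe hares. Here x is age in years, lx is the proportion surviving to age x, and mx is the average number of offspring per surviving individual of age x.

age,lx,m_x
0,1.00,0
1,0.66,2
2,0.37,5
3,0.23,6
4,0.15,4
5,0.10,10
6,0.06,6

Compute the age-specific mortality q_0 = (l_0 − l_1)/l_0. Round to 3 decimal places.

0.340

q_0 = (l_0 − l_1) / l_0 = (1 − 0.66) / 1
     = 0.34 / 1 = 0.34 → 0.340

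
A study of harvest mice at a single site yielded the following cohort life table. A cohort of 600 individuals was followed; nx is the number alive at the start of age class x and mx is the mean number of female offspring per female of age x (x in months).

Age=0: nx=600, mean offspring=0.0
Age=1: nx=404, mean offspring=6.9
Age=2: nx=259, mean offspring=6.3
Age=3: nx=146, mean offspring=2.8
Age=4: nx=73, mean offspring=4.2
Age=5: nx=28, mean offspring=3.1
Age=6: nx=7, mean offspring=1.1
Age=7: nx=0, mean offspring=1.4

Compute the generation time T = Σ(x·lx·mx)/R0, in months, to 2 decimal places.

lx = nx/n0 = nx/600: 1, 0.67333…, 0.43167…, 0.24333…, 0.12167…, 0.04667…, 0.01167…, 0
lx·mx: 0, 4.646…, 2.7195…, 0.681333…, 0.511…, 0.144667…, 0.012833…, 0 → R0 = 8.715333…
x·lx·mx: 0, 4.646…, 5.439…, 2.044…, 2.044…, 0.723333…, 0.077…, 0 → Σ = 14.973333…
T = 14.973333… / 8.715333… = 1.718045… → 1.72

1.72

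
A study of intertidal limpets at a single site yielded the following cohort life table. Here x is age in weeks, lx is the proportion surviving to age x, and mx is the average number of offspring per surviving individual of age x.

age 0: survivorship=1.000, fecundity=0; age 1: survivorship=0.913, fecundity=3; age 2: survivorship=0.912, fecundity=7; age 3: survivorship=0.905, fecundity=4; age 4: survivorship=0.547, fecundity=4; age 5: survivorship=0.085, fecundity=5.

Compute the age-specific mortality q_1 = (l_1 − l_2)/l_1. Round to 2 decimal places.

q_1 = (l_1 − l_2) / l_1 = (0.913 − 0.912) / 0.913
     = 0.001 / 0.913 = 0.001095… → 0.00

0.00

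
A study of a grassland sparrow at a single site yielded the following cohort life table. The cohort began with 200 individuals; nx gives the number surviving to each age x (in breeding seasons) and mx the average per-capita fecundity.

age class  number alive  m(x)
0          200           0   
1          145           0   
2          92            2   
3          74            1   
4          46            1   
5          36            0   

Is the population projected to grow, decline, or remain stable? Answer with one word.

lx = nx/n0 = nx/200: 1, 0.725, 0.46, 0.37, 0.23, 0.18
R0 = Σ lx·mx = 0 + 0 + 0.92 + 0.37 + 0.23 + 0 = 1.52
R0 > 1, so the population is growing.

growing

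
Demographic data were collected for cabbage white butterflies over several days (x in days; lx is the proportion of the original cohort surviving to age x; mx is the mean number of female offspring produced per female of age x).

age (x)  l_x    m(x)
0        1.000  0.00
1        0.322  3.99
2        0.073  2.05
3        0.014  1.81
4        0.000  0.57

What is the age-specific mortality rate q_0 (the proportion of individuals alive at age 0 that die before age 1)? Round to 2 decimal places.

0.68

q_0 = (l_0 − l_1) / l_0 = (1 − 0.322) / 1
     = 0.678 / 1 = 0.678 → 0.68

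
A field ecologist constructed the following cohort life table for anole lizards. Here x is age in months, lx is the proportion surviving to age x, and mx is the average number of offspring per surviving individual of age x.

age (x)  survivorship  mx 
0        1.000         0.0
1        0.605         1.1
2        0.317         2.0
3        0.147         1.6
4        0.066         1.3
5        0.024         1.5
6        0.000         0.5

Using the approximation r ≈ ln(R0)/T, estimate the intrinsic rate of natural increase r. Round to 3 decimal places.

0.264

R0 = Σ lx·mx = 0 + 0.6655 + 0.634 + 0.2352 + 0.0858 + 0.036 + 0 = 1.6565
Σ x·lx·mx = 3.1623; T = 3.1623/1.6565 = 1.90903…
r ≈ ln(R0)/T = ln(1.6565)/1.90903… = 0.26438… → 0.264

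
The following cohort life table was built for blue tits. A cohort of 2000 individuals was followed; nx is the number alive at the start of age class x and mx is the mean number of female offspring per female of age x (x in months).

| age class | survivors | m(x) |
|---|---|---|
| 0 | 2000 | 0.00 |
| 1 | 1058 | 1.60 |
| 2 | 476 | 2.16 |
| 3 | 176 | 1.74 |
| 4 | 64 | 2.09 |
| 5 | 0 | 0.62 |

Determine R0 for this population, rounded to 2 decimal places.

1.58

lx = nx/n0 = nx/2000: 1, 0.529, 0.238, 0.088, 0.032, 0
lx·mx by age: 0, 0.8464, 0.51408, 0.15312, 0.06688, 0
R0 = Σ lx·mx = 1.58048 → 1.58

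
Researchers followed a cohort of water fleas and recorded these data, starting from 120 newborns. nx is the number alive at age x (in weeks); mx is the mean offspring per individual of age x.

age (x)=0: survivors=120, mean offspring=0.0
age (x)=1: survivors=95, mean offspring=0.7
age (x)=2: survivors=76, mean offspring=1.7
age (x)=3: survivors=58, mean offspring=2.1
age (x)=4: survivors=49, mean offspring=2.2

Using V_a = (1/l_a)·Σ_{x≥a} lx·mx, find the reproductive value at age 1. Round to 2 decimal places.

lx = nx/n0 = nx/120: 1, 0.79167…, 0.63333…, 0.48333…, 0.40833…
lx·mx for x ≥ 1: 0.554167…, 1.076667…, 1.015…, 0.898333… → sum = 3.544167…
V_1 = 3.544167… / l_1 = 3.544167… / 0.791667… = 4.476842… → 4.48

4.48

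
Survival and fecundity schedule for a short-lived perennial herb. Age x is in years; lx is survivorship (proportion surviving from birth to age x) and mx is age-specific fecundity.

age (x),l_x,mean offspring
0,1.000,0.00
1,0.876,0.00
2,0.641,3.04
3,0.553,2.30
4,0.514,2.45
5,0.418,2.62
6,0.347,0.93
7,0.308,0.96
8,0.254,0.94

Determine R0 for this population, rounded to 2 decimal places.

lx·mx by age: 0, 0, 1.94864, 1.2719, 1.2593, 1.09516, 0.32271, 0.29568, 0.23876
R0 = Σ lx·mx = 6.43215 → 6.43

6.43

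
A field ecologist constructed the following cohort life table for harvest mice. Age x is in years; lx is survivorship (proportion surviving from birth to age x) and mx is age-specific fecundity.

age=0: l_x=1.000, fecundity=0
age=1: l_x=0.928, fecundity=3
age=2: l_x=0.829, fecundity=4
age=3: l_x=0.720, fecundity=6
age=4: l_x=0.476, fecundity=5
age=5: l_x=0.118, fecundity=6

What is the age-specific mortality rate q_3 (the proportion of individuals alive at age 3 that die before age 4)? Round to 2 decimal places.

q_3 = (l_3 − l_4) / l_3 = (0.72 − 0.476) / 0.72
     = 0.244 / 0.72 = 0.338889… → 0.34

0.34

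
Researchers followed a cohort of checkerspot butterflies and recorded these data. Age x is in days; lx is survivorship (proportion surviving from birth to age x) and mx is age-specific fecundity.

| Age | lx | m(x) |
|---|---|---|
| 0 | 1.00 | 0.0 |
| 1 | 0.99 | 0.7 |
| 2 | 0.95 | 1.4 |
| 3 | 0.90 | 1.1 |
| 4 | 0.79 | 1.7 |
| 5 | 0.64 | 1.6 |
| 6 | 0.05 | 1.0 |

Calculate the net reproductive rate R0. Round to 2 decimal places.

lx·mx by age: 0, 0.693, 1.33, 0.99, 1.343, 1.024, 0.05
R0 = Σ lx·mx = 5.43 → 5.43

5.43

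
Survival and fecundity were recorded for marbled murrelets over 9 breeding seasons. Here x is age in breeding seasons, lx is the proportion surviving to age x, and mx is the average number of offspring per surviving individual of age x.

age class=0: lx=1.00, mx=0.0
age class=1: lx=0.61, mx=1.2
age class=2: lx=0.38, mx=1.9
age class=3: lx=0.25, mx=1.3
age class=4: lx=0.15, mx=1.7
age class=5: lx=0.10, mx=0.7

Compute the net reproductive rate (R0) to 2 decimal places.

2.10

lx·mx by age: 0, 0.732, 0.722, 0.325, 0.255, 0.07
R0 = Σ lx·mx = 2.104 → 2.10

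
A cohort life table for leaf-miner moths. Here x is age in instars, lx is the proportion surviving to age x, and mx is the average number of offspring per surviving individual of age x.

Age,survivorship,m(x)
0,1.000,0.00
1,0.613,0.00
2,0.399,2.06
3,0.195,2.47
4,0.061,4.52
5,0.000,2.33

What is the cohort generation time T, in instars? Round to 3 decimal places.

lx·mx: 0, 0, 0.82194, 0.48165, 0.27572, 0 → R0 = 1.57931
x·lx·mx: 0, 0, 1.64388, 1.44495, 1.10288, 0 → Σ = 4.19171
T = 4.19171 / 1.57931 = 2.65414… → 2.654

2.654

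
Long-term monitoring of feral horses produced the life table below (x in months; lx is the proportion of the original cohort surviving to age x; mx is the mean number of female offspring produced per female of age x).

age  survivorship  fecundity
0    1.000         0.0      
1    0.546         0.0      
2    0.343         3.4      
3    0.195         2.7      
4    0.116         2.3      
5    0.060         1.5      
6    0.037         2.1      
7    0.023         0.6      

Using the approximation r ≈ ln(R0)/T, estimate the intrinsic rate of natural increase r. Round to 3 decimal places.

0.272

R0 = Σ lx·mx = 0 + 0 + 1.1662 + 0.5265 + 0.2668 + 0.09 + 0.0777 + 0.0138 = 2.141
Σ x·lx·mx = 5.9919; T = 5.9919/2.141 = 2.79865…
r ≈ ln(R0)/T = ln(2.141)/2.79865… = 0.27201… → 0.272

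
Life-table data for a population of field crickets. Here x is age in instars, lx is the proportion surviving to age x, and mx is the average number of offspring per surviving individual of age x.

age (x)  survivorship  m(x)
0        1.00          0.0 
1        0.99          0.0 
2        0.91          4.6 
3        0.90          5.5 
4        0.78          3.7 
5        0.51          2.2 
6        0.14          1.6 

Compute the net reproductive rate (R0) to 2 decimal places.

lx·mx by age: 0, 0, 4.186, 4.95, 2.886, 1.122, 0.224
R0 = Σ lx·mx = 13.368 → 13.37

13.37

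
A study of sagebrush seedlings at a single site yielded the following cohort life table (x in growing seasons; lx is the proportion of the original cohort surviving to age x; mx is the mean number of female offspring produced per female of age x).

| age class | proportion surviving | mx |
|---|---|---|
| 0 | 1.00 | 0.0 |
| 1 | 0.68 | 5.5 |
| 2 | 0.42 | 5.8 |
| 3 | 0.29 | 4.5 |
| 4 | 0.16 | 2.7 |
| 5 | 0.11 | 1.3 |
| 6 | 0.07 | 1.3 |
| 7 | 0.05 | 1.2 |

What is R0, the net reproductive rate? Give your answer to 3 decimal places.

8.207

lx·mx by age: 0, 3.74, 2.436, 1.305, 0.432, 0.143, 0.091, 0.06
R0 = Σ lx·mx = 8.207 → 8.207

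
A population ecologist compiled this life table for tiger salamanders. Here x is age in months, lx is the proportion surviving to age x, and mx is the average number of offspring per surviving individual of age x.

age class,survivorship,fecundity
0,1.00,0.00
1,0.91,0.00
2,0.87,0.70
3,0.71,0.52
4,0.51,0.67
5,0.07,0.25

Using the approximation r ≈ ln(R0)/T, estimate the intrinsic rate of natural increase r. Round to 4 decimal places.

R0 = Σ lx·mx = 0 + 0 + 0.609 + 0.3692 + 0.3417 + 0.0175 = 1.3374
Σ x·lx·mx = 3.7799; T = 3.7799/1.3374 = 2.8263…
r ≈ ln(R0)/T = ln(1.3374)/2.8263… = 0.102865… → 0.1029

0.1029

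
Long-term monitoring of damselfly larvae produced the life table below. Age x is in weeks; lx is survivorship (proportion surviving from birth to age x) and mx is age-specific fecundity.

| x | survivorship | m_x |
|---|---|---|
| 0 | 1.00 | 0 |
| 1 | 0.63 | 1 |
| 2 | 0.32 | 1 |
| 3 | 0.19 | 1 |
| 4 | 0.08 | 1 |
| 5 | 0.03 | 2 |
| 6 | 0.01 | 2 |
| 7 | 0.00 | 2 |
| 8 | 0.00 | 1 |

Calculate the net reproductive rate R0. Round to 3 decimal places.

1.300

lx·mx by age: 0, 0.63, 0.32, 0.19, 0.08, 0.06, 0.02, 0, 0
R0 = Σ lx·mx = 1.3 → 1.300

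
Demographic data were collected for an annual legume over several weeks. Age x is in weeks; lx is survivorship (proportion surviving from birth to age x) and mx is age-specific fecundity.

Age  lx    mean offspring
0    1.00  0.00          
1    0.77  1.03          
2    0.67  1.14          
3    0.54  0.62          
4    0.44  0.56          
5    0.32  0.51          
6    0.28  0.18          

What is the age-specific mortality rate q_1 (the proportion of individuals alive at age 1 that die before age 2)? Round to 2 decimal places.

0.13

q_1 = (l_1 − l_2) / l_1 = (0.77 − 0.67) / 0.77
     = 0.1 / 0.77 = 0.12987… → 0.13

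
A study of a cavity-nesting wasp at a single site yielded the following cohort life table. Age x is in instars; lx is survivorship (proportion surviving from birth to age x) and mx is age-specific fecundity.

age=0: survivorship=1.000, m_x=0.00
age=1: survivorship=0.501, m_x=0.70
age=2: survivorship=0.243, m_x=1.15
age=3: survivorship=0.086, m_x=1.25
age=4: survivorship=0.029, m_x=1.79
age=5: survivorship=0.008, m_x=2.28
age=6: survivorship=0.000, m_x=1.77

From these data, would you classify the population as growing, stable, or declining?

declining

R0 = Σ lx·mx = 0 + 0.3507 + 0.27945 + 0.1075 + 0.05191 + 0.01824 + 0 = 0.8078
R0 < 1, so the population is declining.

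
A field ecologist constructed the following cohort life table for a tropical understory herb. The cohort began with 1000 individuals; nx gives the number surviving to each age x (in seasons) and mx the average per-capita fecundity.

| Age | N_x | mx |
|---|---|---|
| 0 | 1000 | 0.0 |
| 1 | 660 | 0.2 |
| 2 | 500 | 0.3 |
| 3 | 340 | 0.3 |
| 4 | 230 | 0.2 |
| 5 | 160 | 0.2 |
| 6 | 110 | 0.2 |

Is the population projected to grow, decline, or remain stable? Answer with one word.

lx = nx/n0 = nx/1000: 1, 0.66, 0.5, 0.34, 0.23, 0.16, 0.11
R0 = Σ lx·mx = 0 + 0.132 + 0.15 + 0.102 + 0.046 + 0.032 + 0.022 = 0.484
R0 < 1, so the population is declining.

declining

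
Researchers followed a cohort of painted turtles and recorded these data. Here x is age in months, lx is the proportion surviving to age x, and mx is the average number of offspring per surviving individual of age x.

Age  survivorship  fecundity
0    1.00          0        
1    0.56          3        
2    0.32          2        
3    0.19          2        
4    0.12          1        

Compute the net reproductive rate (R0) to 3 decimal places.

2.820

lx·mx by age: 0, 1.68, 0.64, 0.38, 0.12
R0 = Σ lx·mx = 2.82 → 2.820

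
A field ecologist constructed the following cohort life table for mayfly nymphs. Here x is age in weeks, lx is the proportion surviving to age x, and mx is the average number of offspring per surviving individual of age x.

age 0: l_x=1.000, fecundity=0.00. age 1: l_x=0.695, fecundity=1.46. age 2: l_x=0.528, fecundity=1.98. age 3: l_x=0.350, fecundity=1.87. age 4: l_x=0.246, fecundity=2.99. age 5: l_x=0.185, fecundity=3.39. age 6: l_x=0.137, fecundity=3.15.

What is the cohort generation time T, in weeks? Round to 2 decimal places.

lx·mx: 0, 1.0147, 1.04544, 0.6545, 0.73554, 0.62715, 0.43155 → R0 = 4.50888
x·lx·mx: 0, 1.0147, 2.09088, 1.9635, 2.94216, 3.13575, 2.5893 → Σ = 13.73629
T = 13.73629 / 4.50888 = 3.046497… → 3.05

3.05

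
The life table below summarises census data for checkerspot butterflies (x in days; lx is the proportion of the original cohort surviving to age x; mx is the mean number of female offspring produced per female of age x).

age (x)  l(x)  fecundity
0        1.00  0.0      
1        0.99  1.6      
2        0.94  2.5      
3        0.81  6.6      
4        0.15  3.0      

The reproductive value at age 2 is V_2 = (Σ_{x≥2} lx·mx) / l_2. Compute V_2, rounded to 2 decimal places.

8.67

lx·mx for x ≥ 2: 2.35, 5.346, 0.45 → sum = 8.146
V_2 = 8.146 / l_2 = 8.146 / 0.94 = 8.665957… → 8.67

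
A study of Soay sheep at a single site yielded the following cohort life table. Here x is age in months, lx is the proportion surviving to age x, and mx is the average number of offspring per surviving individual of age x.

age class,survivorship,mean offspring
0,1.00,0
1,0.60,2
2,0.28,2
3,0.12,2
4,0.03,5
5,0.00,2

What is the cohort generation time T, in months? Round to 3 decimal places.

1.693

lx·mx: 0, 1.2, 0.56, 0.24, 0.15, 0 → R0 = 2.15
x·lx·mx: 0, 1.2, 1.12, 0.72, 0.6, 0 → Σ = 3.64
T = 3.64 / 2.15 = 1.693023… → 1.693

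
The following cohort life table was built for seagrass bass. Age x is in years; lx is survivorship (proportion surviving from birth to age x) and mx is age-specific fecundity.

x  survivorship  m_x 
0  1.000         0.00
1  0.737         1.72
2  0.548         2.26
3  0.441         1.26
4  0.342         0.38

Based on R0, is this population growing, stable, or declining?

growing

R0 = Σ lx·mx = 0 + 1.26764 + 1.23848 + 0.55566 + 0.12996 = 3.19174
R0 > 1, so the population is growing.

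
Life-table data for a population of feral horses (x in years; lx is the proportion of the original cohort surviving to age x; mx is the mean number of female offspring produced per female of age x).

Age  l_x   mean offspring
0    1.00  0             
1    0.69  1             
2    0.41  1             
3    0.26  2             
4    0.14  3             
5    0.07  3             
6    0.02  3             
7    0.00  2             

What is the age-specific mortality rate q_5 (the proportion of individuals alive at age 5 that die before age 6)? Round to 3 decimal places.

0.714

q_5 = (l_5 − l_6) / l_5 = (0.07 − 0.02) / 0.07
     = 0.05 / 0.07 = 0.714286… → 0.714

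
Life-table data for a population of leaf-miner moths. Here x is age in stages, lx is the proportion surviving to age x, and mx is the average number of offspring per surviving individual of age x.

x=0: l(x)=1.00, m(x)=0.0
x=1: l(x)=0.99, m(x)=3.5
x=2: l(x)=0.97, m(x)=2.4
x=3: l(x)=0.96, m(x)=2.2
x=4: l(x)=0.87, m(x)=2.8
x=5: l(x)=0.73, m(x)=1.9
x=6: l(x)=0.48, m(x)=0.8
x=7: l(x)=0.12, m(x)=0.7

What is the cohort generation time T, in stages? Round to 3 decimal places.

2.790

lx·mx: 0, 3.465, 2.328, 2.112, 2.436, 1.387, 0.384, 0.084 → R0 = 12.196
x·lx·mx: 0, 3.465, 4.656, 6.336, 9.744, 6.935, 2.304, 0.588 → Σ = 34.028
T = 34.028 / 12.196 = 2.790095… → 2.790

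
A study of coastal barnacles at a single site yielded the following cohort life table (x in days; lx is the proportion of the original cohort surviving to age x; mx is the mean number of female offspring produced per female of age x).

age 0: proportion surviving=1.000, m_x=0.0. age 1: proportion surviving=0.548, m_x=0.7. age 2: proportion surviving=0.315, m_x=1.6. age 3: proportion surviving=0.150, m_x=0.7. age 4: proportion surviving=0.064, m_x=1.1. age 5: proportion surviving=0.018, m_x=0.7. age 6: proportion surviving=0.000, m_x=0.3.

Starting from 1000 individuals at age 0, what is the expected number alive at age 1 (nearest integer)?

548

Expected survivors = N0 · l_1 = 1000 × 0.548 = 548 → 548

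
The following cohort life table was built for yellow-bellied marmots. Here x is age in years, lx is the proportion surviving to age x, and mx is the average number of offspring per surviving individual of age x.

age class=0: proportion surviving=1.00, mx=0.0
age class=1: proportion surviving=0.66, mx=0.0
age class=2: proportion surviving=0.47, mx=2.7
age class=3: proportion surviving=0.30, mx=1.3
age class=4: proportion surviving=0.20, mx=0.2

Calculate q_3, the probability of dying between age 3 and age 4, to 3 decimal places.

q_3 = (l_3 − l_4) / l_3 = (0.3 − 0.2) / 0.3
     = 0.1 / 0.3 = 0.333333… → 0.333

0.333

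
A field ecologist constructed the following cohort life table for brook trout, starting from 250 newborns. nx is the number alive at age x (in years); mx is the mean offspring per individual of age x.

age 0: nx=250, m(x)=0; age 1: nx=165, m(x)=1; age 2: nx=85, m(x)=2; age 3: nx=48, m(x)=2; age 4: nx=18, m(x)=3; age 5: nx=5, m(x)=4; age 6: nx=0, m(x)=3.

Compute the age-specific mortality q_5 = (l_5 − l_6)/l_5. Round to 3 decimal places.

1.000

lx = nx/n0 = nx/250: 1, 0.66, 0.34, 0.192, 0.072, 0.02, 0
q_5 = (l_5 − l_6) / l_5 = (0.02 − 0) / 0.02
     = 0.02 / 0.02 = 1 → 1.000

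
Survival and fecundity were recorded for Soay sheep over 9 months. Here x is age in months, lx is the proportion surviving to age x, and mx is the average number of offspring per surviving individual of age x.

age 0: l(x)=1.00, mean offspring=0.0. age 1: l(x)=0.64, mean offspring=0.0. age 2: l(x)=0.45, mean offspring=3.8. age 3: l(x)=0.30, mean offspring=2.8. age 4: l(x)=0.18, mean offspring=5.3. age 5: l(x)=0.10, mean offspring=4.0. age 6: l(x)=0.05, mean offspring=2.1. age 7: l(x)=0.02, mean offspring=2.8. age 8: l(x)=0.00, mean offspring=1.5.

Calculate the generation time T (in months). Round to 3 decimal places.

lx·mx: 0, 0, 1.71, 0.84, 0.954, 0.4, 0.105, 0.056, 0 → R0 = 4.065
x·lx·mx: 0, 0, 3.42, 2.52, 3.816, 2, 0.63, 0.392, 0 → Σ = 12.778
T = 12.778 / 4.065 = 3.143419… → 3.143

3.143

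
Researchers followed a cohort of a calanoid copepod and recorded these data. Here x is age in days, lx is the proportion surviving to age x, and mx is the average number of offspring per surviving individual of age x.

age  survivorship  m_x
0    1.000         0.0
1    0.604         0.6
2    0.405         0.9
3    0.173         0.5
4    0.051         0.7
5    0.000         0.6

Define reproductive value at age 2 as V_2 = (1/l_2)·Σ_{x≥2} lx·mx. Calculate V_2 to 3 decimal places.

1.202

lx·mx for x ≥ 2: 0.3645, 0.0865, 0.0357, 0 → sum = 0.4867
V_2 = 0.4867 / l_2 = 0.4867 / 0.405 = 1.201728… → 1.202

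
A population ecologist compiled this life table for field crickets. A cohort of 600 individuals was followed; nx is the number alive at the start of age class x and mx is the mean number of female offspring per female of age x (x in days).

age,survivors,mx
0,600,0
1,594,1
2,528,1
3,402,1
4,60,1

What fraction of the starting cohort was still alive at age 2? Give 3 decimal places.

l_2 = n_2/n_0 = 528/600 = 0.88 → 0.880

0.880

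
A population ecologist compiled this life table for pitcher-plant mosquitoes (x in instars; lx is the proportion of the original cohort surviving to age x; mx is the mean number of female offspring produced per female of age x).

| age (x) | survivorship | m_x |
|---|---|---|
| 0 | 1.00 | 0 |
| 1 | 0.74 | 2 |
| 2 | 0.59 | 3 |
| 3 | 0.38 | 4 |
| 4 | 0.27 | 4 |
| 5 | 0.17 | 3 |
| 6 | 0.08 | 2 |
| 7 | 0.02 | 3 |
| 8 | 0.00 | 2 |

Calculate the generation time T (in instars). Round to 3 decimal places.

lx·mx: 0, 1.48, 1.77, 1.52, 1.08, 0.51, 0.16, 0.06, 0 → R0 = 6.58
x·lx·mx: 0, 1.48, 3.54, 4.56, 4.32, 2.55, 0.96, 0.42, 0 → Σ = 17.83
T = 17.83 / 6.58 = 2.709726… → 2.710

2.710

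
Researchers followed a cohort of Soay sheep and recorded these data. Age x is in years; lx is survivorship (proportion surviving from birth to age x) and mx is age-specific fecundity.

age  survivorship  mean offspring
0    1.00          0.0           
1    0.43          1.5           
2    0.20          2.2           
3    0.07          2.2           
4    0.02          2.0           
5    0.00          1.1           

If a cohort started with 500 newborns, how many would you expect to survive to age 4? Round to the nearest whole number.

Expected survivors = N0 · l_4 = 500 × 0.02 = 10 → 10

10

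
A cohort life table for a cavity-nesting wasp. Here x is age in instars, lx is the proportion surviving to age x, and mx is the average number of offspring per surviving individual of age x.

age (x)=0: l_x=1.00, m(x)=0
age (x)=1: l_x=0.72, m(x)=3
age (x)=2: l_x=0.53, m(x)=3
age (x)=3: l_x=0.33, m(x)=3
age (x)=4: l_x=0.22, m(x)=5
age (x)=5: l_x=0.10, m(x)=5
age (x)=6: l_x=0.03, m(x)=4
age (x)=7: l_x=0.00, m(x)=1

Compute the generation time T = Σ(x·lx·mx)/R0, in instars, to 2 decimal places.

lx·mx: 0, 2.16, 1.59, 0.99, 1.1, 0.5, 0.12, 0 → R0 = 6.46
x·lx·mx: 0, 2.16, 3.18, 2.97, 4.4, 2.5, 0.72, 0 → Σ = 15.93
T = 15.93 / 6.46 = 2.465944… → 2.47

2.47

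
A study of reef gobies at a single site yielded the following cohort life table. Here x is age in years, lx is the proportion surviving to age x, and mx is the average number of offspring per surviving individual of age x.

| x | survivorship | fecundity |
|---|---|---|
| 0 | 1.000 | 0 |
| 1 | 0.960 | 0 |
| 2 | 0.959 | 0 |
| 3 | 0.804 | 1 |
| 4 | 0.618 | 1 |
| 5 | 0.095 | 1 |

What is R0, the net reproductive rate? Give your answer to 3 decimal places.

lx·mx by age: 0, 0, 0, 0.804, 0.618, 0.095
R0 = Σ lx·mx = 1.517 → 1.517

1.517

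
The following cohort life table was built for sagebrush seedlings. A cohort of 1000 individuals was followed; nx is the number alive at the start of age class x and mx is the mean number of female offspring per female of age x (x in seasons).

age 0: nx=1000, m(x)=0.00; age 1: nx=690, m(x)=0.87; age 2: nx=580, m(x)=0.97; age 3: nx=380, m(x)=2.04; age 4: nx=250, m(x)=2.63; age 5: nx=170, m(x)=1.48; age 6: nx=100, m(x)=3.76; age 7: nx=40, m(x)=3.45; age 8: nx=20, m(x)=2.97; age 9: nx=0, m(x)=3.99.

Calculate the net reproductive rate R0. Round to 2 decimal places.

lx = nx/n0 = nx/1000: 1, 0.69, 0.58, 0.38, 0.25, 0.17, 0.1, 0.04, 0.02, 0
lx·mx by age: 0, 0.6003, 0.5626, 0.7752, 0.6575, 0.2516, 0.376, 0.138, 0.0594, 0
R0 = Σ lx·mx = 3.4206 → 3.42

3.42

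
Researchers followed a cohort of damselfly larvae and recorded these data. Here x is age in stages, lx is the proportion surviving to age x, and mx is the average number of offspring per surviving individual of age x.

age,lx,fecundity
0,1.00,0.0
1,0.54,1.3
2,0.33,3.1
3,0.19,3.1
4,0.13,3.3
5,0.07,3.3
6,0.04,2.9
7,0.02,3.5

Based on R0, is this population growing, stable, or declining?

R0 = Σ lx·mx = 0 + 0.702 + 1.023 + 0.589 + 0.429 + 0.231 + 0.116 + 0.07 = 3.16
R0 > 1, so the population is growing.

growing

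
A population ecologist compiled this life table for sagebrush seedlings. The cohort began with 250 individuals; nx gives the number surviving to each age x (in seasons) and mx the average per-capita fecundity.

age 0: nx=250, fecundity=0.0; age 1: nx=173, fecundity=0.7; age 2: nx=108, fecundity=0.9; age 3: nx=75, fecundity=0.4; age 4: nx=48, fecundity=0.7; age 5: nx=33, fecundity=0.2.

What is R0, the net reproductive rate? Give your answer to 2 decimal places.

lx = nx/n0 = nx/250: 1, 0.692, 0.432, 0.3, 0.192, 0.132
lx·mx by age: 0, 0.4844, 0.3888, 0.12, 0.1344, 0.0264
R0 = Σ lx·mx = 1.154 → 1.15

1.15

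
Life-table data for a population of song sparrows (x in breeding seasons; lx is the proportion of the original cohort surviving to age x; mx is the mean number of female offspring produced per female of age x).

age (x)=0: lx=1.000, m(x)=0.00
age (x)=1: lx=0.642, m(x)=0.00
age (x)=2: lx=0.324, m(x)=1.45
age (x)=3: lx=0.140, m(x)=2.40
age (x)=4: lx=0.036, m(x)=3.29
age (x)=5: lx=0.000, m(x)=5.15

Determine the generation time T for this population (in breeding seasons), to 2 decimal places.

lx·mx: 0, 0, 0.4698, 0.336, 0.11844, 0 → R0 = 0.92424
x·lx·mx: 0, 0, 0.9396, 1.008, 0.47376, 0 → Σ = 2.42136
T = 2.42136 / 0.92424 = 2.619839… → 2.62

2.62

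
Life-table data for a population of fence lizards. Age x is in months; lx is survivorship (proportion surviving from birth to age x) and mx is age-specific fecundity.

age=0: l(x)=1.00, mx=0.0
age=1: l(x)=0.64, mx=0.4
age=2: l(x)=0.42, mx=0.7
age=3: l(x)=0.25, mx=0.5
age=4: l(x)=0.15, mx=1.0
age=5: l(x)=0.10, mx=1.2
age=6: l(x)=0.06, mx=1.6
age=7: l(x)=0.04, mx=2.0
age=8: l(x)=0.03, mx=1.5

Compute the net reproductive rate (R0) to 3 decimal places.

lx·mx by age: 0, 0.256, 0.294, 0.125, 0.15, 0.12, 0.096, 0.08, 0.045
R0 = Σ lx·mx = 1.166 → 1.166

1.166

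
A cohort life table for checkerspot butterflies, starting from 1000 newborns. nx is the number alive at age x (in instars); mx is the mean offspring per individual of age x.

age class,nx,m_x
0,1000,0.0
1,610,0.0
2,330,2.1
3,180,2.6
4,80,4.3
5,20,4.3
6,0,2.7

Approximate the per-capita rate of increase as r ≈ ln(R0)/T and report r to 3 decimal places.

0.161

lx = nx/n0 = nx/1000: 1, 0.61, 0.33, 0.18, 0.08, 0.02, 0
R0 = Σ lx·mx = 0 + 0 + 0.693 + 0.468 + 0.344 + 0.086 + 0 = 1.591
Σ x·lx·mx = 4.596; T = 4.596/1.591 = 2.88875…
r ≈ ln(R0)/T = ln(1.591)/2.88875… = 0.16075… → 0.161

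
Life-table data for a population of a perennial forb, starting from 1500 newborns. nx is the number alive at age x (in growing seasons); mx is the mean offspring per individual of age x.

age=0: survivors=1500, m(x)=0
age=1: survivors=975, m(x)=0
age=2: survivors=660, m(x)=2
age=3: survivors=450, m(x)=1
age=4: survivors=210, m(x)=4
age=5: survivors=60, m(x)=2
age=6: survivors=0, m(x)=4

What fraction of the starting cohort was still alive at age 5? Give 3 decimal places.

0.040

l_5 = n_5/n_0 = 60/1500 = 0.04 → 0.040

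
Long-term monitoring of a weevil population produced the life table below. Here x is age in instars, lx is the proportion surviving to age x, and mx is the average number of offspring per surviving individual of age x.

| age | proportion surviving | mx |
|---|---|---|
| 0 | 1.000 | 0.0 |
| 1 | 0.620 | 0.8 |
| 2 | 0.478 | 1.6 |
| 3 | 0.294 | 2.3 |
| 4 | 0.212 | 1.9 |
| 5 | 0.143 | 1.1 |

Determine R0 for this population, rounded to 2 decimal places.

2.50

lx·mx by age: 0, 0.496, 0.7648, 0.6762, 0.4028, 0.1573
R0 = Σ lx·mx = 2.4971 → 2.50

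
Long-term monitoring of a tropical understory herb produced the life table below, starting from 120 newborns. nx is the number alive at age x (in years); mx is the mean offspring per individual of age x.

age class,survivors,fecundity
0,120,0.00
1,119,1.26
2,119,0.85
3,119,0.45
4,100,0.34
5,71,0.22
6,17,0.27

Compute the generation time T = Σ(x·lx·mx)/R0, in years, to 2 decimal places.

2.10

lx = nx/n0 = nx/120: 1, 0.99167…, 0.99167…, 0.99167…, 0.83333…, 0.59167…, 0.14167…
lx·mx: 0, 1.2495…, 0.842917…, 0.44625…, 0.283333…, 0.130167…, 0.03825… → R0 = 2.990417…
x·lx·mx: 0, 1.2495…, 1.685833…, 1.33875…, 1.133333…, 0.650833…, 0.2295… → Σ = 6.28775…
T = 6.28775… / 2.990417… = 2.102633… → 2.10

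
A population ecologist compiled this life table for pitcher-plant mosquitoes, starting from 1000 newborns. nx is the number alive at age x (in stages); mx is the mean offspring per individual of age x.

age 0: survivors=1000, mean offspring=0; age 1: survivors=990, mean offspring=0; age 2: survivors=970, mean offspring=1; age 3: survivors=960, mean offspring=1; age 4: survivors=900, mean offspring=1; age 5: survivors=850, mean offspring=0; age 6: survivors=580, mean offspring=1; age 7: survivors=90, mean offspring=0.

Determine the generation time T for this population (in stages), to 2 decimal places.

3.49

lx = nx/n0 = nx/1000: 1, 0.99, 0.97, 0.96, 0.9, 0.85, 0.58, 0.09
lx·mx: 0, 0, 0.97, 0.96, 0.9, 0, 0.58, 0 → R0 = 3.41
x·lx·mx: 0, 0, 1.94, 2.88, 3.6, 0, 3.48, 0 → Σ = 11.9
T = 11.9 / 3.41 = 3.489736… → 3.49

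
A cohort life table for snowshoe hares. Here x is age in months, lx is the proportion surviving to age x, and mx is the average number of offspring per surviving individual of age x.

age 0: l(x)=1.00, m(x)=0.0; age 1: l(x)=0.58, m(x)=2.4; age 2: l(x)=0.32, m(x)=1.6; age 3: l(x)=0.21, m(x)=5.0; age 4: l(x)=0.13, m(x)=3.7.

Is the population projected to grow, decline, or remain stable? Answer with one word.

growing

R0 = Σ lx·mx = 0 + 1.392 + 0.512 + 1.05 + 0.481 = 3.435
R0 > 1, so the population is growing.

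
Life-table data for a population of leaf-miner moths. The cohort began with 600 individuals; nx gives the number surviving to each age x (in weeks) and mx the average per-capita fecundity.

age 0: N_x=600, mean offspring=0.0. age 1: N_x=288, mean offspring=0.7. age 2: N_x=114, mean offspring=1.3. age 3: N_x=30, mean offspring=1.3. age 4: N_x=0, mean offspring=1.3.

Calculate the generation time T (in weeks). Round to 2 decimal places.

1.58

lx = nx/n0 = nx/600: 1, 0.48, 0.19, 0.05, 0
lx·mx: 0, 0.336, 0.247, 0.065, 0 → R0 = 0.648
x·lx·mx: 0, 0.336, 0.494, 0.195, 0 → Σ = 1.025
T = 1.025 / 0.648 = 1.58179… → 1.58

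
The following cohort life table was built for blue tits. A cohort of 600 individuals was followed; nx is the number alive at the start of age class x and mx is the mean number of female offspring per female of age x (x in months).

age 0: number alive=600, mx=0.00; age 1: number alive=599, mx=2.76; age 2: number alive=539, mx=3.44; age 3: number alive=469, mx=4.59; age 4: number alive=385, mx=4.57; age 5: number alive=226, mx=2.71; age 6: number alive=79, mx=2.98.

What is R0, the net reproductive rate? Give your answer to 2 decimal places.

lx = nx/n0 = nx/600: 1, 0.99833…, 0.89833…, 0.78167…, 0.64167…, 0.37667…, 0.13167…
lx·mx by age: 0, 2.7554…, 3.090267…, 3.58785…, 2.932417…, 1.020767…, 0.392367…
R0 = Σ lx·mx = 13.779067… → 13.78

13.78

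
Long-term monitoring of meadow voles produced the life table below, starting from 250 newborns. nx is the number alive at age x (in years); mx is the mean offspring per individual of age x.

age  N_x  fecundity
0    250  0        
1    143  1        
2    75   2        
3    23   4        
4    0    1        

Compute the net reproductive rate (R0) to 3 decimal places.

lx = nx/n0 = nx/250: 1, 0.572, 0.3, 0.092, 0
lx·mx by age: 0, 0.572, 0.6, 0.368, 0
R0 = Σ lx·mx = 1.54 → 1.540

1.540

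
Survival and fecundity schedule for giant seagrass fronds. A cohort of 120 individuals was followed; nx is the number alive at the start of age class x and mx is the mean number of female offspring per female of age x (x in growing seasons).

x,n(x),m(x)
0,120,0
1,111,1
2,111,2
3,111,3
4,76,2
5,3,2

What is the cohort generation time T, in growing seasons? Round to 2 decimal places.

2.66

lx = nx/n0 = nx/120: 1, 0.925, 0.925, 0.925, 0.63333…, 0.025
lx·mx: 0, 0.925, 1.85, 2.775, 1.266667…, 0.05 → R0 = 6.866667…
x·lx·mx: 0, 0.925, 3.7, 8.325, 5.066667…, 0.25 → Σ = 18.266667…
T = 18.266667… / 6.866667… = 2.660194… → 2.66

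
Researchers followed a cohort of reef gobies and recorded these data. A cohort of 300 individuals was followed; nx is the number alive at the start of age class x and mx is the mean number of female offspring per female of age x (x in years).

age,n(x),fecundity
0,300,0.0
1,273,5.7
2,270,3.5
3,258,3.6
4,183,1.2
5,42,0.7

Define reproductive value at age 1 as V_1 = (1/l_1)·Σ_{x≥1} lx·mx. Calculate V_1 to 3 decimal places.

13.476

lx = nx/n0 = nx/300: 1, 0.91, 0.9, 0.86, 0.61, 0.14
lx·mx for x ≥ 1: 5.187, 3.15, 3.096, 0.732, 0.098 → sum = 12.263
V_1 = 12.263 / l_1 = 12.263 / 0.91 = 13.475824… → 13.476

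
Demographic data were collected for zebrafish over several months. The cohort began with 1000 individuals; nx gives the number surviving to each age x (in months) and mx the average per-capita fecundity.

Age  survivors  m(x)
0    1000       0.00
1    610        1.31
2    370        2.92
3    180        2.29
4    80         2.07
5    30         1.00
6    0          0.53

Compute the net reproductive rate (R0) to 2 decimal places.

2.49

lx = nx/n0 = nx/1000: 1, 0.61, 0.37, 0.18, 0.08, 0.03, 0
lx·mx by age: 0, 0.7991, 1.0804, 0.4122, 0.1656, 0.03, 0
R0 = Σ lx·mx = 2.4873 → 2.49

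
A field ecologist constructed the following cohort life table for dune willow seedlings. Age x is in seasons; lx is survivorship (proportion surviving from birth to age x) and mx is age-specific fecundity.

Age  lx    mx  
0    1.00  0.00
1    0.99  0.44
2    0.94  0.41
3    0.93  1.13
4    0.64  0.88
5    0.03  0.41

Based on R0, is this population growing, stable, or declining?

growing

R0 = Σ lx·mx = 0 + 0.4356 + 0.3854 + 1.0509 + 0.5632 + 0.0123 = 2.4474
R0 > 1, so the population is growing.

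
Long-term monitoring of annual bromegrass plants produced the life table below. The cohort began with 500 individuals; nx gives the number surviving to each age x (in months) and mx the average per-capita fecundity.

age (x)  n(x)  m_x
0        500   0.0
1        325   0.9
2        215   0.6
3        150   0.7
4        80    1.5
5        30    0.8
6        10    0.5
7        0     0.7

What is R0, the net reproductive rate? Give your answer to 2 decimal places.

1.35

lx = nx/n0 = nx/500: 1, 0.65, 0.43, 0.3, 0.16, 0.06, 0.02, 0
lx·mx by age: 0, 0.585, 0.258, 0.21, 0.24, 0.048, 0.01, 0
R0 = Σ lx·mx = 1.351 → 1.35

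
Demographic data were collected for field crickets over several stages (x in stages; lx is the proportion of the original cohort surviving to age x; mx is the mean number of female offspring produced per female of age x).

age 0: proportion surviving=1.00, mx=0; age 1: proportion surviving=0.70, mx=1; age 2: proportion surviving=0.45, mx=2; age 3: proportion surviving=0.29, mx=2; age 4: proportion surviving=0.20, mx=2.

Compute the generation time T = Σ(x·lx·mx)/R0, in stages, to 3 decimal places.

2.264

lx·mx: 0, 0.7, 0.9, 0.58, 0.4 → R0 = 2.58
x·lx·mx: 0, 0.7, 1.8, 1.74, 1.6 → Σ = 5.84
T = 5.84 / 2.58 = 2.263566… → 2.264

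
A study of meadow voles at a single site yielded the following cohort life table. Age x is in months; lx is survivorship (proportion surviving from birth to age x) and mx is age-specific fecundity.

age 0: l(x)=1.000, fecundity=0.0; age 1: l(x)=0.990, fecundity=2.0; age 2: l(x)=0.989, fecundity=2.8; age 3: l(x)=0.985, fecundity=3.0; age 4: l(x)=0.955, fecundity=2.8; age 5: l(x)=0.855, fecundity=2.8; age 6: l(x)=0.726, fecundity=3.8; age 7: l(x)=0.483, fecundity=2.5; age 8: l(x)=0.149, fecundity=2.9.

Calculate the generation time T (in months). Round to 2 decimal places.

3.93

lx·mx: 0, 1.98, 2.7692, 2.955, 2.674, 2.394, 2.7588, 1.2075, 0.4321 → R0 = 17.1706
x·lx·mx: 0, 1.98, 5.5384, 8.865, 10.696, 11.97, 16.5528, 8.4525, 3.4568 → Σ = 67.5115
T = 67.5115 / 17.1706 = 3.931808… → 3.93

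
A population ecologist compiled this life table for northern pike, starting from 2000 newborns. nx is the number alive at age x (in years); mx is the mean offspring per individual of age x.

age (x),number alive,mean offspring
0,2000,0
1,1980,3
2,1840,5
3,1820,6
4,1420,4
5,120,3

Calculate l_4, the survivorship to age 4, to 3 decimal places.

l_4 = n_4/n_0 = 1420/2000 = 0.71 → 0.710

0.710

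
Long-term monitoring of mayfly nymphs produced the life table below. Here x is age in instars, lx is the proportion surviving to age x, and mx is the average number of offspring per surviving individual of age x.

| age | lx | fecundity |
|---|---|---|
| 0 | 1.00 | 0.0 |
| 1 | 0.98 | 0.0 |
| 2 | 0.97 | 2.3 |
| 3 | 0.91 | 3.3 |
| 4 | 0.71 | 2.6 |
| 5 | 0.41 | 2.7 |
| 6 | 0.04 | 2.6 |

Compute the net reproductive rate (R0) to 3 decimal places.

8.291

lx·mx by age: 0, 0, 2.231, 3.003, 1.846, 1.107, 0.104
R0 = Σ lx·mx = 8.291 → 8.291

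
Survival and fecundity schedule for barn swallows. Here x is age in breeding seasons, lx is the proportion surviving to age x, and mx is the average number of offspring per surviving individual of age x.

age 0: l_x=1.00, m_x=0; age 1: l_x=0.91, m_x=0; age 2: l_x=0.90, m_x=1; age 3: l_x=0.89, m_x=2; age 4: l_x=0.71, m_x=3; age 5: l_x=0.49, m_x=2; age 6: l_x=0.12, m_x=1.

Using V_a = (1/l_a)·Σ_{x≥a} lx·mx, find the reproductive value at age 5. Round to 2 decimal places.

lx·mx for x ≥ 5: 0.98, 0.12 → sum = 1.1
V_5 = 1.1 / l_5 = 1.1 / 0.49 = 2.244898… → 2.24

2.24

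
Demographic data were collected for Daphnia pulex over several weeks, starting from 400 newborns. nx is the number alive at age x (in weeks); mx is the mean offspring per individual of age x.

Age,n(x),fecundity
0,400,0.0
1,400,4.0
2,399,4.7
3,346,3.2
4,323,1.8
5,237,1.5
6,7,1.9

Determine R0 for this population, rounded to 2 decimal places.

lx = nx/n0 = nx/400: 1, 1, 0.9975, 0.865, 0.8075, 0.5925, 0.0175
lx·mx by age: 0, 4, 4.68825, 2.768, 1.4535, 0.88875, 0.03325
R0 = Σ lx·mx = 13.83175 → 13.83

13.83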